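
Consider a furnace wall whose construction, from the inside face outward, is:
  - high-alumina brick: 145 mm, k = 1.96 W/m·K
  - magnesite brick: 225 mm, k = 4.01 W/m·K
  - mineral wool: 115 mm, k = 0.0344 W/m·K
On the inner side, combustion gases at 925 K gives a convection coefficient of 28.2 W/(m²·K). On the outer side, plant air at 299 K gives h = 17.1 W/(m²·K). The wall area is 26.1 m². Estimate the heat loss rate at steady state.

Using the resistance-network approach (series):
R_inner film = 1/(h_i·A) = 1/(28.2×26.1) = 0.001359 K/W
R_high-alumina brick = L/(kA) = 0.145/(1.96×26.1) = 0.002834 K/W
R_magnesite brick = L/(kA) = 0.225/(4.01×26.1) = 0.00215 K/W
R_mineral wool = L/(kA) = 0.115/(0.0344×26.1) = 0.1281 K/W
R_outer film = 1/(h_o·A) = 1/(17.1×26.1) = 0.002241 K/W
R_total = 0.1367 K/W
Q = ΔT / R_total = 626 / 0.1367

Q ≈ 4580 W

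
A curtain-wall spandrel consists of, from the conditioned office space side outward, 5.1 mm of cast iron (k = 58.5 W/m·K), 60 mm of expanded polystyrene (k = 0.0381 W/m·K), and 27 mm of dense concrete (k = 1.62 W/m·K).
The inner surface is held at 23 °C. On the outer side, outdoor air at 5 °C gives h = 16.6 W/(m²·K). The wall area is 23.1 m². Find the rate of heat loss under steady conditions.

Model the wall as resistances in series:
R_cast iron = L/(kA) = 0.0051/(58.5×23.1) = 3.774×10^-6 K/W
R_expanded polystyrene = L/(kA) = 0.06/(0.0381×23.1) = 0.06817 K/W
R_dense concrete = L/(kA) = 0.027/(1.62×23.1) = 7.215×10^-4 K/W
R_outer film = 1/(h_o·A) = 1/(16.6×23.1) = 0.002608 K/W
R_total = 0.07151 K/W
Q = ΔT / R_total = 18 / 0.07151

Q ≈ 252 W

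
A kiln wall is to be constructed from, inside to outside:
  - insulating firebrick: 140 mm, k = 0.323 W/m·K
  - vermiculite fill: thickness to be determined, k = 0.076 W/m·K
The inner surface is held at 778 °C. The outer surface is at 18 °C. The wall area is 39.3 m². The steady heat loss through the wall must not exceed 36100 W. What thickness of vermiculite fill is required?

Thermal resistances in series:
R_insulating firebrick = L/(kA) = 0.14/(0.323×39.3) = 0.01103 K/W
Sum of the known resistances R_other = 0.01103 K/W
Required total resistance R_tot = ΔT/Q_allow = 760/36100 = 0.02105 K/W
R_vermiculite fill = R_tot − R_other = 0.01002 K/W
L = R·k·A = 0.01002×0.076×39.3

L ≈ 29.9 mm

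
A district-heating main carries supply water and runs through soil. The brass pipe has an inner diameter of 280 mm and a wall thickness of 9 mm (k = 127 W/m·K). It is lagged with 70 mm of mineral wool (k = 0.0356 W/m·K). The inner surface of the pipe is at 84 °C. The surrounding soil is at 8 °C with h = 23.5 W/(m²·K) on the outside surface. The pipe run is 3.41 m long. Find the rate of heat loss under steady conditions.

Q ≈ 148 W

Radial resistances (cylindrical: R_cond = ln(r_o/r_i)/(2πkL), R_conv = 1/(h·2πrL)):
R_brass pipe wall = ln(149/140)/(2π×127×3.41) = 2.29×10^-5 K/W
R_mineral wool = ln(219/149)/(2π×0.0356×3.41) = 0.5049 K/W
R_outer film = 1/(h_o·2πr_oL) = 1/(23.5×2π×0.219×3.41) = 0.009069 K/W
R_total = 0.514 K/W
Q = ΔT/R_total = 76/0.514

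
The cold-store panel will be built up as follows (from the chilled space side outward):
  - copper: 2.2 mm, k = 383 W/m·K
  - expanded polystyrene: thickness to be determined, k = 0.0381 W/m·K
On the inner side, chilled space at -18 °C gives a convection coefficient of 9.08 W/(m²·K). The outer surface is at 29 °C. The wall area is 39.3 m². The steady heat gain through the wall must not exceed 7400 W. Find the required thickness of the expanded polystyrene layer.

Model the wall as resistances in series:
R_inner film = 1/(h_i·A) = 1/(9.08×39.3) = 0.002802 K/W
R_copper = L/(kA) = 0.0022/(383×39.3) = 1.462×10^-7 K/W
Sum of the known resistances R_other = 0.002802 K/W
Required total resistance R_tot = ΔT/Q_allow = 47/7400 = 0.006351 K/W
R_expanded polystyrene = R_tot − R_other = 0.003549 K/W
L = R·k·A = 0.003549×0.0381×39.3

L ≈ 5.31 mm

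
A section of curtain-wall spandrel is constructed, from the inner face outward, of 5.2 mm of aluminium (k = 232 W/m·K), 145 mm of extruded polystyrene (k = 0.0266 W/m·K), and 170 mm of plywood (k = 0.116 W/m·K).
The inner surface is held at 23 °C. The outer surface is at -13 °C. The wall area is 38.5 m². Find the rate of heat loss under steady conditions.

Q ≈ 200 W

Thermal resistances in series:
R_aluminium = L/(kA) = 0.0052/(232×38.5) = 5.822×10^-7 K/W
R_extruded polystyrene = L/(kA) = 0.145/(0.0266×38.5) = 0.1416 K/W
R_plywood = L/(kA) = 0.17/(0.116×38.5) = 0.03807 K/W
R_total = 0.1797 K/W
Q = ΔT / R_total = 36 / 0.1797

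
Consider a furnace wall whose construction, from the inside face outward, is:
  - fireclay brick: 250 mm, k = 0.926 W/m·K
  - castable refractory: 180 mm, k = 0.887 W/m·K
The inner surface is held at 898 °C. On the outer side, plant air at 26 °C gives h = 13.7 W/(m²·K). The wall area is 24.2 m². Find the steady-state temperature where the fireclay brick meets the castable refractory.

Model the wall as resistances in series:
R_fireclay brick = L/(kA) = 0.25/(0.926×24.2) = 0.01116 K/W
R_castable refractory = L/(kA) = 0.18/(0.887×24.2) = 0.008386 K/W
R_outer film = 1/(h_o·A) = 1/(13.7×24.2) = 0.003016 K/W
R_total = 0.02256 K/W;  Q = ΔT/R_total = 872/0.02256 = 38660 W
T_interface = T_inner − Q·ΣR(inner→interface) = 898 − 38700×0.01116

T ≈ 467 °C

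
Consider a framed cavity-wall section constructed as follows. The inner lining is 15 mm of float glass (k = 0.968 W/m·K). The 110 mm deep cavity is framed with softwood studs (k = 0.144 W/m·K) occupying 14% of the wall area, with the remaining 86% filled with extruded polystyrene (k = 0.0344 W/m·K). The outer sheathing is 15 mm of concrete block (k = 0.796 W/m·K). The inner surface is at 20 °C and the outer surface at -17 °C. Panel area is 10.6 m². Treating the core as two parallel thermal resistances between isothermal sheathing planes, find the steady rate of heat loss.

Sheathing layers in series; stud and cavity paths in parallel between them.
R_inner = 0.015/(0.968×10.6) = 0.001462 K/W
R_stud  = 0.11/(0.144×0.14×10.6) = 0.5147 K/W
R_cav   = 0.11/(0.0344×0.86×10.6) = 0.3508 K/W
1/R_core = 1/R_stud + 1/R_cav → R_core = 0.2086 K/W
R_outer = 0.015/(0.796×10.6) = 0.001778 K/W
R_total = 0.2119 K/W
Q = ΔT/R_total = 37/0.2119

Q ≈ 175 W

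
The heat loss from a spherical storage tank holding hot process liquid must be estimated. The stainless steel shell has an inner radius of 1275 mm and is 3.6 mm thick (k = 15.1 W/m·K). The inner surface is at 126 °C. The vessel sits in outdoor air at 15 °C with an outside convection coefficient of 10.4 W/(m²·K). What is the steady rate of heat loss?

Each spherical layer contributes R = (1/r_i − 1/r_o)/(4πk):
R_stainless steel shell = (1/1.275 − 1/1.2786)/(4π×15.1) = 1.164×10^-5 K/W
R_outer film = 1/(h·4πr_o²) = 1/(10.4×4π×1.2786²) = 0.00468 K/W
R_total = 0.004692 K/W
Q = ΔT/R_total = 111/0.004692

Q ≈ 23700 W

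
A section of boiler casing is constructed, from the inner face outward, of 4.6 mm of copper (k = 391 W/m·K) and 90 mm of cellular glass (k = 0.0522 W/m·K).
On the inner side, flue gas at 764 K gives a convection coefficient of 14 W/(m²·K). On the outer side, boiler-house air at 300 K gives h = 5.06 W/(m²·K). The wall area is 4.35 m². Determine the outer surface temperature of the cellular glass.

Model the wall as resistances in series:
R_inner film = 1/(h_i·A) = 1/(14×4.35) = 0.01642 K/W
R_copper = L/(kA) = 0.0046/(391×4.35) = 2.705×10^-6 K/W
R_cellular glass = L/(kA) = 0.09/(0.0522×4.35) = 0.3964 K/W
R_outer film = 1/(h_o·A) = 1/(5.06×4.35) = 0.04543 K/W
R_total = 0.4582 K/W;  Q = ΔT/R_total = 464/0.4582 = 1013 W
T_interface = T_inner − Q·ΣR(inner→interface) = 764 − 1010×0.4128

T ≈ 346 K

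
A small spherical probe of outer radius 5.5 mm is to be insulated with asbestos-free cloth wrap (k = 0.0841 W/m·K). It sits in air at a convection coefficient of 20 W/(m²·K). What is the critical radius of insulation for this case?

r_cr ≈ 8.41 mm

For a sphere r_cr = 2k/h = 2×0.0841/20
r_cr = 8.41 mm; since the bare radius (5.5 mm) is below r_cr, adding a thin layer of insulation will *increase* heat loss.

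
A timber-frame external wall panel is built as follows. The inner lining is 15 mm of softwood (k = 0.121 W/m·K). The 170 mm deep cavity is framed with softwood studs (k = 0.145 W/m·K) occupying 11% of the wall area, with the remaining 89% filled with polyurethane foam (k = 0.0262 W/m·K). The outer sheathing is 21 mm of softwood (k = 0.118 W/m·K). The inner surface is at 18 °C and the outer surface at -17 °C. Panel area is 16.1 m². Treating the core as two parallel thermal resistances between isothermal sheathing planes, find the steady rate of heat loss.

Sheathing layers in series; stud and cavity paths in parallel between them.
R_inner = 0.015/(0.121×16.1) = 0.0077 K/W
R_stud  = 0.17/(0.145×0.11×16.1) = 0.662 K/W
R_cav   = 0.17/(0.0262×0.89×16.1) = 0.4528 K/W
1/R_core = 1/R_stud + 1/R_cav → R_core = 0.2689 K/W
R_outer = 0.021/(0.118×16.1) = 0.01105 K/W
R_total = 0.2876 K/W
Q = ΔT/R_total = 35/0.2876

Q ≈ 122 W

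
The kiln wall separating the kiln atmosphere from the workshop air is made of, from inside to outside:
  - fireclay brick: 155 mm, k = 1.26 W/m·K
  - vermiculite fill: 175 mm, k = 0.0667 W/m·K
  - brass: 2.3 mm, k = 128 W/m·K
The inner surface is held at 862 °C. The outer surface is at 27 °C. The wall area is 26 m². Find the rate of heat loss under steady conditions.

Q ≈ 7900 W

Using the resistance-network approach (series):
R_fireclay brick = L/(kA) = 0.155/(1.26×26) = 0.004731 K/W
R_vermiculite fill = L/(kA) = 0.175/(0.0667×26) = 0.1009 K/W
R_brass = L/(kA) = 0.0023/(128×26) = 6.911×10^-7 K/W
R_total = 0.1056 K/W
Q = ΔT / R_total = 835 / 0.1056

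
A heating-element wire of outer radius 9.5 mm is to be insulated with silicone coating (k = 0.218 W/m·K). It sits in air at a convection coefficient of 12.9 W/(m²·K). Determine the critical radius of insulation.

For a cylinder r_cr = k/h = 0.218/12.9
r_cr = 16.9 mm; since the bare radius (9.5 mm) is below r_cr, adding a thin layer of insulation will *increase* heat loss.

r_cr ≈ 16.9 mm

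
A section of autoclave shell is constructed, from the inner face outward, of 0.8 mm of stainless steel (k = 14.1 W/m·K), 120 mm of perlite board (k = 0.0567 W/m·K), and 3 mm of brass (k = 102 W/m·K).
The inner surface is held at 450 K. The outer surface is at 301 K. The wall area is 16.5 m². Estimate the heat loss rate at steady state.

Series thermal resistances:
R_stainless steel = L/(kA) = 0.0008/(14.1×16.5) = 3.439×10^-6 K/W
R_perlite board = L/(kA) = 0.12/(0.0567×16.5) = 0.1283 K/W
R_brass = L/(kA) = 0.003/(102×16.5) = 1.783×10^-6 K/W
R_total = 0.1283 K/W
Q = ΔT / R_total = 149 / 0.1283

Q ≈ 1160 W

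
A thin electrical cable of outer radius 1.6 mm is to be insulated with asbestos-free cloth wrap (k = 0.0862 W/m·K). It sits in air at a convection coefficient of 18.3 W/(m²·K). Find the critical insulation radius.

For a cylinder r_cr = k/h = 0.0862/18.3
r_cr = 4.71 mm; since the bare radius (1.6 mm) is below r_cr, adding a thin layer of insulation will *increase* heat loss.

r_cr ≈ 4.71 mm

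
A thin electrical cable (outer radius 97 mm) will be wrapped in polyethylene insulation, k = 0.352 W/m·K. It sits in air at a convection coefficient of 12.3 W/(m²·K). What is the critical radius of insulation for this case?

r_cr ≈ 28.6 mm

For a cylinder r_cr = k/h = 0.352/12.3
r_cr = 28.6 mm; since the bare radius (97 mm) is above r_cr, any added insulation will reduce heat loss.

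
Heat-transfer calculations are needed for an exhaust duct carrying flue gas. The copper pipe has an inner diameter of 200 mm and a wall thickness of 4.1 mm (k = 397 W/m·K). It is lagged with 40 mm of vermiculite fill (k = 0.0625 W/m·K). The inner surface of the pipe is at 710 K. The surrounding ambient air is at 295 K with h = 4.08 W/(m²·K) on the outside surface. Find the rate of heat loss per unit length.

Per-layer cylindrical resistances, series-summed:
R_copper pipe wall = ln(104.1/100)/(2π×397×1) = 1.611×10^-5 K/W
R_vermiculite fill = ln(144.1/104.1)/(2π×0.0625×1) = 0.828 K/W
R_outer film = 1/(h_o·2πr_oL) = 1/(4.08×2π×0.1441×1) = 0.2707 K/W
R_total = 1.099 K/W
Q = ΔT/R_total = 415/1.099

q′ ≈ 378 W/m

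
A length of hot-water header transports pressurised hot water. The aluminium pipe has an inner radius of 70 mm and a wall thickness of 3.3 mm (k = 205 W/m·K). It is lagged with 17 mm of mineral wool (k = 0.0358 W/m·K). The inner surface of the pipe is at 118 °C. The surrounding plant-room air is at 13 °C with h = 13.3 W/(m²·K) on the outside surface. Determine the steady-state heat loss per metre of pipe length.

Cylindrical conduction, so R = ln(r₂/r₁)/(2πkL) per layer, in series:
R_aluminium pipe wall = ln(73.3/70)/(2π×205×1) = 3.576×10^-5 K/W
R_mineral wool = ln(90.3/73.3)/(2π×0.0358×1) = 0.9273 K/W
R_outer film = 1/(h_o·2πr_oL) = 1/(13.3×2π×0.0903×1) = 0.1325 K/W
R_total = 1.06 K/W
Q = ΔT/R_total = 105/1.06

q′ ≈ 99.1 W/m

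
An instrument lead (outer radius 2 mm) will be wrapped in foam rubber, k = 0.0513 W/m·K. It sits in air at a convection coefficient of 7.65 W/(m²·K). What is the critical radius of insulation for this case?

For a cylinder r_cr = k/h = 0.0513/7.65
r_cr = 6.71 mm; since the bare radius (2 mm) is below r_cr, adding a thin layer of insulation will *increase* heat loss.

r_cr ≈ 6.71 mm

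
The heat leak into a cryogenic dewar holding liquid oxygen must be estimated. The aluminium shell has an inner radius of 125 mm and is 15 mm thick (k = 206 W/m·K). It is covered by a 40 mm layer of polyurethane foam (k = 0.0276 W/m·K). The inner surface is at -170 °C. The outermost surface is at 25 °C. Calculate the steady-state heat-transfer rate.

For a spherical shell R = (1/r₁ − 1/r₂)/(4πk); film R = 1/(h·4πr²). In series:
R_aluminium shell = (1/0.125 − 1/0.14)/(4π×206) = 3.311×10^-4 K/W
R_polyurethane foam = (1/0.14 − 1/0.18)/(4π×0.0276) = 4.577 K/W
R_total = 4.577 K/W
Q = ΔT/R_total = 195/4.577

Q ≈ 42.6 W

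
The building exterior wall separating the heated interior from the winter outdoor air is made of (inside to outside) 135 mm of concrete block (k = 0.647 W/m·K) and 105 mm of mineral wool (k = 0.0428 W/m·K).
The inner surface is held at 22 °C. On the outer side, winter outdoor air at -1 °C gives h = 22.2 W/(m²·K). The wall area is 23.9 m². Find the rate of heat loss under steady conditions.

Q ≈ 203 W

Thermal resistances in series:
R_concrete block = L/(kA) = 0.135/(0.647×23.9) = 0.00873 K/W
R_mineral wool = L/(kA) = 0.105/(0.0428×23.9) = 0.1026 K/W
R_outer film = 1/(h_o·A) = 1/(22.2×23.9) = 0.001885 K/W
R_total = 0.1133 K/W
Q = ΔT / R_total = 23 / 0.1133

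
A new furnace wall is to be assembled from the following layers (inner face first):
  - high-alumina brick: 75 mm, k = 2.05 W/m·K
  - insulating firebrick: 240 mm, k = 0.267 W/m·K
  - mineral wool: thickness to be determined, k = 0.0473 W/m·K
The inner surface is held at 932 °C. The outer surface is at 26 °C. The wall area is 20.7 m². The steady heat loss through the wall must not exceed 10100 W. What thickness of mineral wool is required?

Model the wall as resistances in series:
R_high-alumina brick = L/(kA) = 0.075/(2.05×20.7) = 0.001767 K/W
R_insulating firebrick = L/(kA) = 0.24/(0.267×20.7) = 0.04342 K/W
Sum of the known resistances R_other = 0.04519 K/W
Required total resistance R_tot = ΔT/Q_allow = 906/10100 = 0.0897 K/W
R_mineral wool = R_tot − R_other = 0.04451 K/W
L = R·k·A = 0.04451×0.0473×20.7

L ≈ 43.6 mm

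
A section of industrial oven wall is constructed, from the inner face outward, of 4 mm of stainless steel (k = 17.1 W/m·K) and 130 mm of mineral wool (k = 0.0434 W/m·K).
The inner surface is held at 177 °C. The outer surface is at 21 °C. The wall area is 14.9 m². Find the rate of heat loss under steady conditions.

Treating each layer as a thermal resistance in series:
R_stainless steel = L/(kA) = 0.004/(17.1×14.9) = 1.57×10^-5 K/W
R_mineral wool = L/(kA) = 0.13/(0.0434×14.9) = 0.201 K/W
R_total = 0.201 K/W
Q = ΔT / R_total = 156 / 0.201

Q ≈ 776 W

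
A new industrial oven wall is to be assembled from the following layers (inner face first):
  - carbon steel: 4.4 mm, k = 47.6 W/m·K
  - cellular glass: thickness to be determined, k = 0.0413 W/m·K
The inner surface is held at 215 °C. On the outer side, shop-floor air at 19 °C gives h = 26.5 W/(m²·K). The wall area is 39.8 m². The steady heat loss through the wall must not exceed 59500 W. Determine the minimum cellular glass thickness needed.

Using the resistance-network approach (series):
R_carbon steel = L/(kA) = 0.0044/(47.6×39.8) = 2.323×10^-6 K/W
R_outer film = 1/(h_o·A) = 1/(26.5×39.8) = 9.481×10^-4 K/W
Sum of the known resistances R_other = 9.505×10^-4 K/W
Required total resistance R_tot = ΔT/Q_allow = 196/59500 = 0.003294 K/W
R_cellular glass = R_tot − R_other = 0.002344 K/W
L = R·k·A = 0.002344×0.0413×39.8

L ≈ 3.85 mm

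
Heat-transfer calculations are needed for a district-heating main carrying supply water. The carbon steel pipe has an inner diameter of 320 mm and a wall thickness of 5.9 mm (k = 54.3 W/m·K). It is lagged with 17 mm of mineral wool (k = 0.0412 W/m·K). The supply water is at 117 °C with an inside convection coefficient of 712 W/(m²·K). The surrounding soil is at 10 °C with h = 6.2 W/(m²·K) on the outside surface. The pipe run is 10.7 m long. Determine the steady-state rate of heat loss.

Q ≈ 2210 W

For a radial system each layer contributes R = ln(r_out/r_in)/(2πkL); films add R = 1/(hA).
R_inner film = 1/(h_i·2πr₁L) = 1/(712×2π×0.16×10.7) = 1.306×10^-4 K/W
R_carbon steel pipe wall = ln(165.9/160)/(2π×54.3×10.7) = 9.919×10^-6 K/W
R_mineral wool = ln(182.9/165.9)/(2π×0.0412×10.7) = 0.03522 K/W
R_outer film = 1/(h_o·2πr_oL) = 1/(6.2×2π×0.1829×10.7) = 0.01312 K/W
R_total = 0.04848 K/W
Q = ΔT/R_total = 107/0.04848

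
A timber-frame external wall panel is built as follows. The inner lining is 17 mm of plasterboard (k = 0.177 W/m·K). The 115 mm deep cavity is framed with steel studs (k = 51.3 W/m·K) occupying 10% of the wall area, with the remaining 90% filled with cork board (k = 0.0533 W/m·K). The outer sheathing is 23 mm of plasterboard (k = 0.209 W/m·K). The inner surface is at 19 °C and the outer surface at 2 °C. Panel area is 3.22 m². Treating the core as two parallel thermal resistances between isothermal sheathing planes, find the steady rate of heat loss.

Sheathing layers in series; stud and cavity paths in parallel between them.
R_inner = 0.017/(0.177×3.22) = 0.02983 K/W
R_stud  = 0.115/(51.3×0.1×3.22) = 0.006962 K/W
R_cav   = 0.115/(0.0533×0.9×3.22) = 0.7445 K/W
1/R_core = 1/R_stud + 1/R_cav → R_core = 0.006897 K/W
R_outer = 0.023/(0.209×3.22) = 0.03418 K/W
R_total = 0.0709 K/W
Q = ΔT/R_total = 17/0.0709

Q ≈ 240 W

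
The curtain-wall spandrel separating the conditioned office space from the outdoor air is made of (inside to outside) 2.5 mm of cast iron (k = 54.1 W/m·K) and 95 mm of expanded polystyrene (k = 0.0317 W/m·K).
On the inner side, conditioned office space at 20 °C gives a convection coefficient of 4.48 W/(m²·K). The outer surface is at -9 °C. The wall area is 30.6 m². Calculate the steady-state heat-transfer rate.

Q ≈ 276 W

Using the resistance-network approach (series):
R_inner film = 1/(h_i·A) = 1/(4.48×30.6) = 0.007295 K/W
R_cast iron = L/(kA) = 0.0025/(54.1×30.6) = 1.51×10^-6 K/W
R_expanded polystyrene = L/(kA) = 0.095/(0.0317×30.6) = 0.09794 K/W
R_total = 0.1052 K/W
Q = ΔT / R_total = 29 / 0.1052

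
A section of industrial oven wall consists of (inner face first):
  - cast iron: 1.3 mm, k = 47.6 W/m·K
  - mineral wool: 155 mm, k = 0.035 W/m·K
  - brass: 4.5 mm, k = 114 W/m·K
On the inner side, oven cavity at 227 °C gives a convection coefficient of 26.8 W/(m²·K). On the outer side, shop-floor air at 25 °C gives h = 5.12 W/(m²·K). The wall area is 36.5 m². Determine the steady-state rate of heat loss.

Using the resistance-network approach (series):
R_inner film = 1/(h_i·A) = 1/(26.8×36.5) = 0.001022 K/W
R_cast iron = L/(kA) = 0.0013/(47.6×36.5) = 7.482×10^-7 K/W
R_mineral wool = L/(kA) = 0.155/(0.035×36.5) = 0.1213 K/W
R_brass = L/(kA) = 0.0045/(114×36.5) = 1.081×10^-6 K/W
R_outer film = 1/(h_o·A) = 1/(5.12×36.5) = 0.005351 K/W
R_total = 0.1277 K/W
Q = ΔT / R_total = 202 / 0.1277

Q ≈ 1580 W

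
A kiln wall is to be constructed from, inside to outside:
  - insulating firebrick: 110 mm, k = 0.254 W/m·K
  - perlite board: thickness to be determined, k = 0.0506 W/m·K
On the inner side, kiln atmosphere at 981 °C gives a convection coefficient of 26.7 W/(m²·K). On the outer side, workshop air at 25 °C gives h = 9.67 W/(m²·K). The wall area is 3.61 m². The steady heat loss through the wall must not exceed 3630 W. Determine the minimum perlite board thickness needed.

Series thermal resistances:
R_inner film = 1/(h_i·A) = 1/(26.7×3.61) = 0.01037 K/W
R_insulating firebrick = L/(kA) = 0.11/(0.254×3.61) = 0.12 K/W
R_outer film = 1/(h_o·A) = 1/(9.67×3.61) = 0.02865 K/W
Sum of the known resistances R_other = 0.159 K/W
Required total resistance R_tot = ΔT/Q_allow = 956/3630 = 0.2634 K/W
R_perlite board = R_tot − R_other = 0.1044 K/W
L = R·k·A = 0.1044×0.0506×3.61

L ≈ 19.1 mm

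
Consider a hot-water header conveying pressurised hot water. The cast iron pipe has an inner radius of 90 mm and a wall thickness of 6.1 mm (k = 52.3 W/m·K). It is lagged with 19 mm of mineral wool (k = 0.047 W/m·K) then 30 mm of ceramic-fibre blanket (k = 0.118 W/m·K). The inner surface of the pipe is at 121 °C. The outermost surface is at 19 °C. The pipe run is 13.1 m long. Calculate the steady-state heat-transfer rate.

Treating each annulus and film as a series resistance:
R_cast iron pipe wall = ln(96.1/90)/(2π×52.3×13.1) = 1.523×10^-5 K/W
R_mineral wool = ln(115.1/96.1)/(2π×0.047×13.1) = 0.04664 K/W
R_ceramic-fibre blanket = ln(145.1/115.1)/(2π×0.118×13.1) = 0.02385 K/W
R_total = 0.0705 K/W
Q = ΔT/R_total = 102/0.0705

Q ≈ 1450 W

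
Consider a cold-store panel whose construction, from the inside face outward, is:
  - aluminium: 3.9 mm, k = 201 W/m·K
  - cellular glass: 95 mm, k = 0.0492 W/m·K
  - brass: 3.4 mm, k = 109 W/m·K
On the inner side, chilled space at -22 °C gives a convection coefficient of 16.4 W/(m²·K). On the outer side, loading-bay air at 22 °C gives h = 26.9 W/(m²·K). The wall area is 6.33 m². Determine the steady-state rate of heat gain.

Treating each layer as a thermal resistance in series:
R_inner film = 1/(h_i·A) = 1/(16.4×6.33) = 0.009633 K/W
R_aluminium = L/(kA) = 0.0039/(201×6.33) = 3.065×10^-6 K/W
R_cellular glass = L/(kA) = 0.095/(0.0492×6.33) = 0.305 K/W
R_brass = L/(kA) = 0.0034/(109×6.33) = 4.928×10^-6 K/W
R_outer film = 1/(h_o·A) = 1/(26.9×6.33) = 0.005873 K/W
R_total = 0.3206 K/W
Q = ΔT / R_total = 44 / 0.3206

Q ≈ 137 W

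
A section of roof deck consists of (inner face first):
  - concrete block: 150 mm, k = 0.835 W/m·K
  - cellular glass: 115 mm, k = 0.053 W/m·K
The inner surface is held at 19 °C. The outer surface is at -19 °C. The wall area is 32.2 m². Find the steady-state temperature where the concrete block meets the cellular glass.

T ≈ 16.1 °C

Series thermal resistances:
R_concrete block = L/(kA) = 0.15/(0.835×32.2) = 0.005579 K/W
R_cellular glass = L/(kA) = 0.115/(0.053×32.2) = 0.06739 K/W
R_total = 0.07296 K/W;  Q = ΔT/R_total = 38/0.07296 = 520.8 W
T_interface = T_inner − Q·ΣR(inner→interface) = 19 − 521×0.005579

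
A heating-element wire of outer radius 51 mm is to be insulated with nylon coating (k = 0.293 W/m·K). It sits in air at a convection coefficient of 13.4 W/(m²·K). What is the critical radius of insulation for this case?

For a cylinder r_cr = k/h = 0.293/13.4
r_cr = 21.9 mm; since the bare radius (51 mm) is above r_cr, any added insulation will reduce heat loss.

r_cr ≈ 21.9 mm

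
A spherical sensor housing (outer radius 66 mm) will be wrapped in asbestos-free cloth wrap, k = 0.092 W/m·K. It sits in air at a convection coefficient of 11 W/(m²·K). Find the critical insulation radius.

r_cr ≈ 16.7 mm

For a sphere r_cr = 2k/h = 2×0.092/11
r_cr = 16.7 mm; since the bare radius (66 mm) is above r_cr, any added insulation will reduce heat loss.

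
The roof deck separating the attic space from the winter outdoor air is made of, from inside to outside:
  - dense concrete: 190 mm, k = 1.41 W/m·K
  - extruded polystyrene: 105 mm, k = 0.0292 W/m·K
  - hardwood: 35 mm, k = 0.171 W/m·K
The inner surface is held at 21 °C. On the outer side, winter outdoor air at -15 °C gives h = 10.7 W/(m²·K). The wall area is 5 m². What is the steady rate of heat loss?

Q ≈ 44.7 W

Treating each layer as a thermal resistance in series:
R_dense concrete = L/(kA) = 0.19/(1.41×5) = 0.02695 K/W
R_extruded polystyrene = L/(kA) = 0.105/(0.0292×5) = 0.7192 K/W
R_hardwood = L/(kA) = 0.035/(0.171×5) = 0.04094 K/W
R_outer film = 1/(h_o·A) = 1/(10.7×5) = 0.01869 K/W
R_total = 0.8058 K/W
Q = ΔT / R_total = 36 / 0.8058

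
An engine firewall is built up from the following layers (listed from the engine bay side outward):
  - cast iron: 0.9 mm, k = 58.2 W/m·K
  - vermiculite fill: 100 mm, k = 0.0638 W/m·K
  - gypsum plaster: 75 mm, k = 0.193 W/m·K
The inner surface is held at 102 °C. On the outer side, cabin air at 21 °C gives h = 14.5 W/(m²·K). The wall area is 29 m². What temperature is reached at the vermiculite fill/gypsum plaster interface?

Treating each layer as a thermal resistance in series:
R_cast iron = L/(kA) = 0.0009/(58.2×29) = 5.332×10^-7 K/W
R_vermiculite fill = L/(kA) = 0.1/(0.0638×29) = 0.05405 K/W
R_gypsum plaster = L/(kA) = 0.075/(0.193×29) = 0.0134 K/W
R_outer film = 1/(h_o·A) = 1/(14.5×29) = 0.002378 K/W
R_total = 0.06983 K/W;  Q = ΔT/R_total = 81/0.06983 = 1160 W
T_interface = T_inner − Q·ΣR(inner→interface) = 102 − 1160×0.05405

T ≈ 39.3 °C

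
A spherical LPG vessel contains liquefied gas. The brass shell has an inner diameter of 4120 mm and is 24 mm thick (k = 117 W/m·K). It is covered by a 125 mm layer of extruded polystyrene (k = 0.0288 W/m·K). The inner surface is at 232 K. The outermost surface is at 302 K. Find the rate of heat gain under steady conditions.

Q ≈ 933 W

Spherical conduction: R = (1/r_in − 1/r_out)/(4πk) per layer; series-sum.
R_brass shell = (1/2.06 − 1/2.084)/(4π×117) = 3.802×10^-6 K/W
R_extruded polystyrene = (1/2.084 − 1/2.209)/(4π×0.0288) = 0.07503 K/W
R_total = 0.07503 K/W
Q = ΔT/R_total = 70/0.07503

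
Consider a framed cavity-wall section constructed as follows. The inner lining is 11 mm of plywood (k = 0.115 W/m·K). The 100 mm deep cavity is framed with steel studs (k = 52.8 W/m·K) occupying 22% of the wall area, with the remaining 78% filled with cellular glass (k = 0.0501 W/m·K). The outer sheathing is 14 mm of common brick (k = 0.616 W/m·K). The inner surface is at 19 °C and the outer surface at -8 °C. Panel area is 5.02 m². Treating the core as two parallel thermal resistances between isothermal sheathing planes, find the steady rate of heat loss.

Sheathing layers in series; stud and cavity paths in parallel between them.
R_inner = 0.011/(0.115×5.02) = 0.01905 K/W
R_stud  = 0.1/(52.8×0.22×5.02) = 0.001715 K/W
R_cav   = 0.1/(0.0501×0.78×5.02) = 0.5098 K/W
1/R_core = 1/R_stud + 1/R_cav → R_core = 0.001709 K/W
R_outer = 0.014/(0.616×5.02) = 0.004527 K/W
R_total = 0.02529 K/W
Q = ΔT/R_total = 27/0.02529

Q ≈ 1070 W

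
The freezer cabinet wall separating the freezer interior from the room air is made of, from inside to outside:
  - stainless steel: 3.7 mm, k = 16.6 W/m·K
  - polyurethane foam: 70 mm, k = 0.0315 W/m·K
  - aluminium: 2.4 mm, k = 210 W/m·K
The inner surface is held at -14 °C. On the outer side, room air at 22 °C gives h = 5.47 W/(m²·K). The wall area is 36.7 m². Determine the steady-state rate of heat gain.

Treating each layer as a thermal resistance in series:
R_stainless steel = L/(kA) = 0.0037/(16.6×36.7) = 6.073×10^-6 K/W
R_polyurethane foam = L/(kA) = 0.07/(0.0315×36.7) = 0.06055 K/W
R_aluminium = L/(kA) = 0.0024/(210×36.7) = 3.114×10^-7 K/W
R_outer film = 1/(h_o·A) = 1/(5.47×36.7) = 0.004981 K/W
R_total = 0.06554 K/W
Q = ΔT / R_total = 36 / 0.06554

Q ≈ 549 W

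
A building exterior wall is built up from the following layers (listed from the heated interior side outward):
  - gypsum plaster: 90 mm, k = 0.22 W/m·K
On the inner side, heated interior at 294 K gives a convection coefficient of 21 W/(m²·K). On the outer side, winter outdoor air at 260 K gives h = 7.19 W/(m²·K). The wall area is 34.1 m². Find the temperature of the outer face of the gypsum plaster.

Using the resistance-network approach (series):
R_inner film = 1/(h_i·A) = 1/(21×34.1) = 0.001396 K/W
R_gypsum plaster = L/(kA) = 0.09/(0.22×34.1) = 0.012 K/W
R_outer film = 1/(h_o·A) = 1/(7.19×34.1) = 0.004079 K/W
R_total = 0.01747 K/W;  Q = ΔT/R_total = 34/0.01747 = 1946 W
T_interface = T_inner − Q·ΣR(inner→interface) = 294 − 1950×0.01339

T ≈ 268 K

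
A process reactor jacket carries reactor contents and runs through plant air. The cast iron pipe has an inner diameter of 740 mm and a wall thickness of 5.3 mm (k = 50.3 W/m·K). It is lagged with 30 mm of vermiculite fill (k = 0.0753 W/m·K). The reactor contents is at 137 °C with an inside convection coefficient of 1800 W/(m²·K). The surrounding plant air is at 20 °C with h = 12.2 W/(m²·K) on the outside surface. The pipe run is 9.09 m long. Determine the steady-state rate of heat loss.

Q ≈ 5450 W

Per-layer cylindrical resistances, series-summed:
R_inner film = 1/(h_i·2πr₁L) = 1/(1800×2π×0.37×9.09) = 2.629×10^-5 K/W
R_cast iron pipe wall = ln(375.3/370)/(2π×50.3×9.09) = 4.951×10^-6 K/W
R_vermiculite fill = ln(405.3/375.3)/(2π×0.0753×9.09) = 0.01788 K/W
R_outer film = 1/(h_o·2πr_oL) = 1/(12.2×2π×0.4053×9.09) = 0.003541 K/W
R_total = 0.02145 K/W
Q = ΔT/R_total = 117/0.02145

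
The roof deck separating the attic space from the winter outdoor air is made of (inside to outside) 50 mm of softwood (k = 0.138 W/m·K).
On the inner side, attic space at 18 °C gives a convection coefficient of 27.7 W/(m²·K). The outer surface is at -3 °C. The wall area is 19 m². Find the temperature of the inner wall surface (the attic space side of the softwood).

T ≈ 16.1 °C

Using the resistance-network approach (series):
R_inner film = 1/(h_i·A) = 1/(27.7×19) = 0.0019 K/W
R_softwood = L/(kA) = 0.05/(0.138×19) = 0.01907 K/W
R_total = 0.02097 K/W;  Q = ΔT/R_total = 21/0.02097 = 1001 W
T_interface = T_inner − Q·ΣR(inner→interface) = 18 − 1000×0.0019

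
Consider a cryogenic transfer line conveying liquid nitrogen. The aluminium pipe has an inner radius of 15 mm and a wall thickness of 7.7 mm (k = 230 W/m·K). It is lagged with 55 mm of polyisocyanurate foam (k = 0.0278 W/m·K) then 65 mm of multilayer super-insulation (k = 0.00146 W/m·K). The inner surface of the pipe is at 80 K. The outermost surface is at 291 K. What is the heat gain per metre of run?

Radial resistances (cylindrical: R_cond = ln(r_o/r_i)/(2πkL), R_conv = 1/(h·2πrL)):
R_aluminium pipe wall = ln(22.7/15)/(2π×230×1) = 2.867×10^-4 K/W
R_polyisocyanurate foam = ln(77.7/22.7)/(2π×0.0278×1) = 7.045 K/W
R_multilayer super-insulation = ln(142.7/77.7)/(2π×0.00146×1) = 66.27 K/W
R_total = 73.31 K/W
Q = ΔT/R_total = 211/73.31

q′ ≈ 2.88 W/m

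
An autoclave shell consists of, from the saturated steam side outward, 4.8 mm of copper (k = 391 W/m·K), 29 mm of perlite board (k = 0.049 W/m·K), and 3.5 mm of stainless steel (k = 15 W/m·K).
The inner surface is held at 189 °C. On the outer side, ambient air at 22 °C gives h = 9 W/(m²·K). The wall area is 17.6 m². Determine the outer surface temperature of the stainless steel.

Using the resistance-network approach (series):
R_copper = L/(kA) = 0.0048/(391×17.6) = 6.975×10^-7 K/W
R_perlite board = L/(kA) = 0.029/(0.049×17.6) = 0.03363 K/W
R_stainless steel = L/(kA) = 0.0035/(15×17.6) = 1.326×10^-5 K/W
R_outer film = 1/(h_o·A) = 1/(9×17.6) = 0.006313 K/W
R_total = 0.03995 K/W;  Q = ΔT/R_total = 167/0.03995 = 4180 W
T_interface = T_inner − Q·ΣR(inner→interface) = 189 − 4180×0.03364

T ≈ 48.4 °C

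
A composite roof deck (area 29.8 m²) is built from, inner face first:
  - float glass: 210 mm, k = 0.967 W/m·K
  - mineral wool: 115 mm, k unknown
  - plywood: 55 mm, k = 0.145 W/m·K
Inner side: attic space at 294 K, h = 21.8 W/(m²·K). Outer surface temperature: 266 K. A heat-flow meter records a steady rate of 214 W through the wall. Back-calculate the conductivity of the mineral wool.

k ≈ 0.0353 W/(m·K)

Model the wall as resistances in series:
R_inner film = 1/(h_i·A) = 1/(21.8×29.8) = 0.001539 K/W
R_float glass = L/(kA) = 0.21/(0.967×29.8) = 0.007287 K/W
R_plywood = L/(kA) = 0.055/(0.145×29.8) = 0.01273 K/W
Sum of known resistances R_other = 0.02156 K/W
Total R = ΔT/Q = 28/214 = 0.1308 K/W
R_mineral wool = R_total − R_other = 0.1093 K/W
k = L/(R·A) = 0.115/(0.1093×29.8)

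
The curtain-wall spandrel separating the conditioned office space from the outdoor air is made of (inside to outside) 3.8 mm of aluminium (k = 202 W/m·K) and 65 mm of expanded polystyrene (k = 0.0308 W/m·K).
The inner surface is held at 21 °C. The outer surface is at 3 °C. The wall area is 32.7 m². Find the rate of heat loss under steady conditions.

Model the wall as resistances in series:
R_aluminium = L/(kA) = 0.0038/(202×32.7) = 5.753×10^-7 K/W
R_expanded polystyrene = L/(kA) = 0.065/(0.0308×32.7) = 0.06454 K/W
R_total = 0.06454 K/W
Q = ΔT / R_total = 18 / 0.06454

Q ≈ 279 W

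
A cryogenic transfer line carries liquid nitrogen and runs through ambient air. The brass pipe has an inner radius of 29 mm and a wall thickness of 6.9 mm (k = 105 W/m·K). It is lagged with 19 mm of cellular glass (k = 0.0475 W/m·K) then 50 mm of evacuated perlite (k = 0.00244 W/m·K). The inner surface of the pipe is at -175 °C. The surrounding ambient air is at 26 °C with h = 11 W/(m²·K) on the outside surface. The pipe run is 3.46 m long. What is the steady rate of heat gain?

For a radial system each layer contributes R = ln(r_out/r_in)/(2πkL); films add R = 1/(hA).
R_brass pipe wall = ln(35.9/29)/(2π×105×3.46) = 9.35×10^-5 K/W
R_cellular glass = ln(54.9/35.9)/(2π×0.0475×3.46) = 0.4113 K/W
R_evacuated perlite = ln(104.9/54.9)/(2π×0.00244×3.46) = 12.21 K/W
R_outer film = 1/(h_o·2πr_oL) = 1/(11×2π×0.1049×3.46) = 0.03986 K/W
R_total = 12.66 K/W
Q = ΔT/R_total = 201/12.66

Q ≈ 15.9 W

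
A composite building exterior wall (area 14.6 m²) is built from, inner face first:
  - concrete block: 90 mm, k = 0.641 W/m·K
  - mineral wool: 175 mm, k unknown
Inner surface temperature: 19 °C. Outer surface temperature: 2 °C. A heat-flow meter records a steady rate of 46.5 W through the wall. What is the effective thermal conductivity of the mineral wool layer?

Model the wall as resistances in series:
R_concrete block = L/(kA) = 0.09/(0.641×14.6) = 0.009617 K/W
Sum of known resistances R_other = 0.009617 K/W
Total R = ΔT/Q = 17/46.5 = 0.3656 K/W
R_mineral wool = R_total − R_other = 0.356 K/W
k = L/(R·A) = 0.175/(0.356×14.6)

k ≈ 0.0337 W/(m·K)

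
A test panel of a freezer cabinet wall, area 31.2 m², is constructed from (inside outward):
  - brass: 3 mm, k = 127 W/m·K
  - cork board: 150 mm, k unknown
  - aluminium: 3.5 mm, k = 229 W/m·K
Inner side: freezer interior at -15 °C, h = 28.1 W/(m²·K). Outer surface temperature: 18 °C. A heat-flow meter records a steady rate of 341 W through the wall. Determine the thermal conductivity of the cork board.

Using the resistance-network approach (series):
R_inner film = 1/(h_i·A) = 1/(28.1×31.2) = 0.001141 K/W
R_brass = L/(kA) = 0.003/(127×31.2) = 7.571×10^-7 K/W
R_aluminium = L/(kA) = 0.0035/(229×31.2) = 4.899×10^-7 K/W
Sum of known resistances R_other = 0.001142 K/W
Total R = ΔT/Q = 33/341 = 0.09677 K/W
R_cork board = R_total − R_other = 0.09563 K/W
k = L/(R·A) = 0.15/(0.09563×31.2)

k ≈ 0.0503 W/(m·K)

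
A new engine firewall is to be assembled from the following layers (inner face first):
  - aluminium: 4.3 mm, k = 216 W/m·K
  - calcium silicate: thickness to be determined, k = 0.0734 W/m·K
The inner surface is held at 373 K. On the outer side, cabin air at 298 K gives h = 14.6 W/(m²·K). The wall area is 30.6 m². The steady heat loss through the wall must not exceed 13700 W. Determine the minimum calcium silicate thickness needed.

L ≈ 7.27 mm

Using the resistance-network approach (series):
R_aluminium = L/(kA) = 0.0043/(216×30.6) = 6.506×10^-7 K/W
R_outer film = 1/(h_o·A) = 1/(14.6×30.6) = 0.002238 K/W
Sum of the known resistances R_other = 0.002239 K/W
Required total resistance R_tot = ΔT/Q_allow = 75/13700 = 0.005474 K/W
R_calcium silicate = R_tot − R_other = 0.003235 K/W
L = R·k·A = 0.003235×0.0734×30.6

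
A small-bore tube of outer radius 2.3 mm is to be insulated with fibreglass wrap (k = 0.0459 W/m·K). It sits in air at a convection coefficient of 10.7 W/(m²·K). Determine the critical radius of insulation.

For a cylinder r_cr = k/h = 0.0459/10.7
r_cr = 4.29 mm; since the bare radius (2.3 mm) is below r_cr, adding a thin layer of insulation will *increase* heat loss.

r_cr ≈ 4.29 mm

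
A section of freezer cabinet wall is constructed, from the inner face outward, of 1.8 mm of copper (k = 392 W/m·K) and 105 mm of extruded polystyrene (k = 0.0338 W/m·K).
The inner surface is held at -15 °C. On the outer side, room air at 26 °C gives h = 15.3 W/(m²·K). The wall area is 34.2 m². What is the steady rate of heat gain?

Treating each layer as a thermal resistance in series:
R_copper = L/(kA) = 0.0018/(392×34.2) = 1.343×10^-7 K/W
R_extruded polystyrene = L/(kA) = 0.105/(0.0338×34.2) = 0.09083 K/W
R_outer film = 1/(h_o·A) = 1/(15.3×34.2) = 0.001911 K/W
R_total = 0.09274 K/W
Q = ΔT / R_total = 41 / 0.09274

Q ≈ 442 W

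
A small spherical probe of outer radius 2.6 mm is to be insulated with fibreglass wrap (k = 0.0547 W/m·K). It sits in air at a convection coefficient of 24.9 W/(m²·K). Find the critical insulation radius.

For a sphere r_cr = 2k/h = 2×0.0547/24.9
r_cr = 4.39 mm; since the bare radius (2.6 mm) is below r_cr, adding a thin layer of insulation will *increase* heat loss.

r_cr ≈ 4.39 mm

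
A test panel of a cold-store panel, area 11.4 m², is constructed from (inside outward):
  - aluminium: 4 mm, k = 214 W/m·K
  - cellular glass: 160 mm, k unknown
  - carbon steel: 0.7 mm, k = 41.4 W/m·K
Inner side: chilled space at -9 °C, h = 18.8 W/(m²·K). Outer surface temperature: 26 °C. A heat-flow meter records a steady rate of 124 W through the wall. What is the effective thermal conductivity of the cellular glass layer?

Treating each layer as a thermal resistance in series:
R_inner film = 1/(h_i·A) = 1/(18.8×11.4) = 0.004666 K/W
R_aluminium = L/(kA) = 0.004/(214×11.4) = 1.64×10^-6 K/W
R_carbon steel = L/(kA) = 0.0007/(41.4×11.4) = 1.483×10^-6 K/W
Sum of known resistances R_other = 0.004669 K/W
Total R = ΔT/Q = 35/124 = 0.2823 K/W
R_cellular glass = R_total − R_other = 0.2776 K/W
k = L/(R·A) = 0.16/(0.2776×11.4)

k ≈ 0.0506 W/(m·K)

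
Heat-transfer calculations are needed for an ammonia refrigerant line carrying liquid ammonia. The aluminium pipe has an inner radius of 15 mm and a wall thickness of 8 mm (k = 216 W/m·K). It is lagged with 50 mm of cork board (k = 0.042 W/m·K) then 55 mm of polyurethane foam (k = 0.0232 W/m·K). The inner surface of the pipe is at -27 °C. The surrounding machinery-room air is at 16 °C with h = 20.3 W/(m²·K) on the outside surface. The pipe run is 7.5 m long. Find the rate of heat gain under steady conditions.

Q ≈ 38.9 W

For a radial system each layer contributes R = ln(r_out/r_in)/(2πkL); films add R = 1/(hA).
R_aluminium pipe wall = ln(23/15)/(2π×216×7.5) = 4.199×10^-5 K/W
R_cork board = ln(73/23)/(2π×0.042×7.5) = 0.5836 K/W
R_polyurethane foam = ln(128/73)/(2π×0.0232×7.5) = 0.5137 K/W
R_outer film = 1/(h_o·2πr_oL) = 1/(20.3×2π×0.128×7.5) = 0.008167 K/W
R_total = 1.105 K/W
Q = ΔT/R_total = 43/1.105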